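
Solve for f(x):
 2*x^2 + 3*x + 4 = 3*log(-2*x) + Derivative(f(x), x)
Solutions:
 f(x) = C1 + 2*x^3/3 + 3*x^2/2 - 3*x*log(-x) + x*(7 - 3*log(2))


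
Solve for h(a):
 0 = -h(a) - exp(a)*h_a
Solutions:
 h(a) = C1*exp(exp(-a))


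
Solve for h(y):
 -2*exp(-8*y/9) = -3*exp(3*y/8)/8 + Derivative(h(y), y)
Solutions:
 h(y) = C1 + exp(3*y/8) + 9*exp(-8*y/9)/4


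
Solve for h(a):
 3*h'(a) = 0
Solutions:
 h(a) = C1


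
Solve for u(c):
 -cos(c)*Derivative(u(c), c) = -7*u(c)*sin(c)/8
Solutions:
 u(c) = C1/cos(c)^(7/8)


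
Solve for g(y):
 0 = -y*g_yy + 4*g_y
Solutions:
 g(y) = C1 + C2*y^5


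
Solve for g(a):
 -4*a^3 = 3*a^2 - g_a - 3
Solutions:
 g(a) = C1 + a^4 + a^3 - 3*a


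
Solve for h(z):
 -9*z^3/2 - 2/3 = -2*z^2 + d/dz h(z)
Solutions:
 h(z) = C1 - 9*z^4/8 + 2*z^3/3 - 2*z/3


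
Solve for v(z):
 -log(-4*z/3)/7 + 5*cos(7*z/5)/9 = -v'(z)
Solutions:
 v(z) = C1 + z*log(-z)/7 - z*log(3)/7 - z/7 + 2*z*log(2)/7 - 25*sin(7*z/5)/63


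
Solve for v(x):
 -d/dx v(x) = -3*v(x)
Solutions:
 v(x) = C1*exp(3*x)


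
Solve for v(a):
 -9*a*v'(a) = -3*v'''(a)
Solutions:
 v(a) = C1 + Integral(C2*airyai(3^(1/3)*a) + C3*airybi(3^(1/3)*a), a)


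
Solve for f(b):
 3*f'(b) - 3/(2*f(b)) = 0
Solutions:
 f(b) = -sqrt(C1 + b)
 f(b) = sqrt(C1 + b)


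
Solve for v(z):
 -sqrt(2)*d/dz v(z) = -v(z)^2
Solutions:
 v(z) = -2/(C1 + sqrt(2)*z)


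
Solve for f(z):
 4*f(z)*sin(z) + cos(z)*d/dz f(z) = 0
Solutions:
 f(z) = C1*cos(z)^4


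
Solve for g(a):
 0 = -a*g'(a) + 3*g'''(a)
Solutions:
 g(a) = C1 + Integral(C2*airyai(3^(2/3)*a/3) + C3*airybi(3^(2/3)*a/3), a)


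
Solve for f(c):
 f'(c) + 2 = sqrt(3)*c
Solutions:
 f(c) = C1 + sqrt(3)*c^2/2 - 2*c


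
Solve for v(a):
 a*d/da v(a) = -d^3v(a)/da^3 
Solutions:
 v(a) = C1 + Integral(C2*airyai(-a) + C3*airybi(-a), a)


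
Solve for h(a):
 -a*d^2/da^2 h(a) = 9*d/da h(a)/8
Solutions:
 h(a) = C1 + C2/a^(1/8)


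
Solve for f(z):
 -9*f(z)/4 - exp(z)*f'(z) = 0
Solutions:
 f(z) = C1*exp(9*exp(-z)/4)


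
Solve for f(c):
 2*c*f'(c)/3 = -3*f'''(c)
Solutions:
 f(c) = C1 + Integral(C2*airyai(-6^(1/3)*c/3) + C3*airybi(-6^(1/3)*c/3), c)


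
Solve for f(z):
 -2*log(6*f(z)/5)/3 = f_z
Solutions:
 -3*Integral(1/(-log(_y) - log(6) + log(5)), (_y, f(z)))/2 = C1 - z


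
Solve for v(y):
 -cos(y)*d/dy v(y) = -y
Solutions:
 v(y) = C1 + Integral(y/cos(y), y)


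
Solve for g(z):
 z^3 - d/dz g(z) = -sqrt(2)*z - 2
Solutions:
 g(z) = C1 + z^4/4 + sqrt(2)*z^2/2 + 2*z


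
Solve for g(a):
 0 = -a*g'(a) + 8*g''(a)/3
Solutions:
 g(a) = C1 + C2*erfi(sqrt(3)*a/4)


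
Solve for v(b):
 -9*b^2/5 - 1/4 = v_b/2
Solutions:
 v(b) = C1 - 6*b^3/5 - b/2


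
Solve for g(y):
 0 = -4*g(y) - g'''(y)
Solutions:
 g(y) = C3*exp(-2^(2/3)*y) + (C1*sin(2^(2/3)*sqrt(3)*y/2) + C2*cos(2^(2/3)*sqrt(3)*y/2))*exp(2^(2/3)*y/2)


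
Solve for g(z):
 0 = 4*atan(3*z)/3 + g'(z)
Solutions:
 g(z) = C1 - 4*z*atan(3*z)/3 + 2*log(9*z^2 + 1)/9


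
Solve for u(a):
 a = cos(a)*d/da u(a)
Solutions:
 u(a) = C1 + Integral(a/cos(a), a)


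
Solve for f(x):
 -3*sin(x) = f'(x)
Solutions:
 f(x) = C1 + 3*cos(x)


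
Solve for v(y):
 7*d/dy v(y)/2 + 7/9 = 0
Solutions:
 v(y) = C1 - 2*y/9


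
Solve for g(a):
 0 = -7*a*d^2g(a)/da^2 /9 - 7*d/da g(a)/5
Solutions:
 g(a) = C1 + C2/a^(4/5)


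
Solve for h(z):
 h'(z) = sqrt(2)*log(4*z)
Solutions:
 h(z) = C1 + sqrt(2)*z*log(z) - sqrt(2)*z + 2*sqrt(2)*z*log(2)


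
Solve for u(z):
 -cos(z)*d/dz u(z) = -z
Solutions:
 u(z) = C1 + Integral(z/cos(z), z)


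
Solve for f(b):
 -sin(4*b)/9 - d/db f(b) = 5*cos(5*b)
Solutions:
 f(b) = C1 - sin(5*b) + cos(4*b)/36


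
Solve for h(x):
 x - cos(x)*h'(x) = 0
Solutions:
 h(x) = C1 + Integral(x/cos(x), x)


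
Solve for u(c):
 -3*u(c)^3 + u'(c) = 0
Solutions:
 u(c) = -sqrt(2)*sqrt(-1/(C1 + 3*c))/2
 u(c) = sqrt(2)*sqrt(-1/(C1 + 3*c))/2


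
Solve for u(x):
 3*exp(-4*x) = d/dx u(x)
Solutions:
 u(x) = C1 - 3*exp(-4*x)/4


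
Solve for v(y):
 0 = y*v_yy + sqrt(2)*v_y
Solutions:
 v(y) = C1 + C2*y^(1 - sqrt(2))


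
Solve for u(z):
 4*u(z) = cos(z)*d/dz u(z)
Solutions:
 u(z) = C1*(sin(z)^2 + 2*sin(z) + 1)/(sin(z)^2 - 2*sin(z) + 1)


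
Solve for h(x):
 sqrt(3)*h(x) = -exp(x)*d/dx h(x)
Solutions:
 h(x) = C1*exp(sqrt(3)*exp(-x))


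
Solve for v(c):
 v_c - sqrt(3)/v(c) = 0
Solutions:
 v(c) = -sqrt(C1 + 2*sqrt(3)*c)
 v(c) = sqrt(C1 + 2*sqrt(3)*c)


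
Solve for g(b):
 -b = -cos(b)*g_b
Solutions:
 g(b) = C1 + Integral(b/cos(b), b)


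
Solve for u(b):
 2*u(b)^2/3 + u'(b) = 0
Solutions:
 u(b) = 3/(C1 + 2*b)


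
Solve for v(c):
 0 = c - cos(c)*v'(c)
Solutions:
 v(c) = C1 + Integral(c/cos(c), c)


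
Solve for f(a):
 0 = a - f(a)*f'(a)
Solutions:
 f(a) = -sqrt(C1 + a^2)
 f(a) = sqrt(C1 + a^2)


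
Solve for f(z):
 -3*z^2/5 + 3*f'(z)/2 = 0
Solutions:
 f(z) = C1 + 2*z^3/15


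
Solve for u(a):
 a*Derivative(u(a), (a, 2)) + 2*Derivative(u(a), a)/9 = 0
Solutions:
 u(a) = C1 + C2*a^(7/9)


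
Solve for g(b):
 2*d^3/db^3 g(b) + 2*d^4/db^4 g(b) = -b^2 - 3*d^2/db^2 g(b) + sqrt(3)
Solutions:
 g(b) = C1 + C2*b - b^4/36 + 2*b^3/27 + b^2*(4 + 9*sqrt(3))/54 + (C3*sin(sqrt(5)*b/2) + C4*cos(sqrt(5)*b/2))*exp(-b/2)


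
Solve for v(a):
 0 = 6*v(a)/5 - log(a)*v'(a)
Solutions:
 v(a) = C1*exp(6*li(a)/5)


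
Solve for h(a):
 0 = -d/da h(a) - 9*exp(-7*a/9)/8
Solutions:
 h(a) = C1 + 81*exp(-7*a/9)/56


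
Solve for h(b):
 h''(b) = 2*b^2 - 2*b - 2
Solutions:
 h(b) = C1 + C2*b + b^4/6 - b^3/3 - b^2


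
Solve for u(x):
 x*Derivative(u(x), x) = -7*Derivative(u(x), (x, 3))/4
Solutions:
 u(x) = C1 + Integral(C2*airyai(-14^(2/3)*x/7) + C3*airybi(-14^(2/3)*x/7), x)


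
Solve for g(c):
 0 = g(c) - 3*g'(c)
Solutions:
 g(c) = C1*exp(c/3)


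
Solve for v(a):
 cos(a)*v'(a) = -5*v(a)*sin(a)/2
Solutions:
 v(a) = C1*cos(a)^(5/2)


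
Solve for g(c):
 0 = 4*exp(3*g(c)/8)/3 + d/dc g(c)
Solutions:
 g(c) = 8*log((-1 - sqrt(3)*I)*(1/(C1 + 4*c))^(1/3))
 g(c) = 8*log((-1 + sqrt(3)*I)*(1/(C1 + 4*c))^(1/3))
 g(c) = 8*log(1/(C1 + 4*c))/3 + 8*log(2)


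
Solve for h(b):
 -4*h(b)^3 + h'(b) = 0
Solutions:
 h(b) = -sqrt(2)*sqrt(-1/(C1 + 4*b))/2
 h(b) = sqrt(2)*sqrt(-1/(C1 + 4*b))/2


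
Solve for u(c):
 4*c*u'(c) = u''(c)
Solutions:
 u(c) = C1 + C2*erfi(sqrt(2)*c)


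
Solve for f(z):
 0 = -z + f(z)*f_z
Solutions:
 f(z) = -sqrt(C1 + z^2)
 f(z) = sqrt(C1 + z^2)


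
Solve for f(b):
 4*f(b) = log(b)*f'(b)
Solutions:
 f(b) = C1*exp(4*li(b))


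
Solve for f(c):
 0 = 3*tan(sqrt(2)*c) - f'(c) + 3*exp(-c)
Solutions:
 f(c) = C1 + 3*sqrt(2)*log(tan(sqrt(2)*c)^2 + 1)/4 - 3*exp(-c)


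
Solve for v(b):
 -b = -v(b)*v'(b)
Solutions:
 v(b) = -sqrt(C1 + b^2)
 v(b) = sqrt(C1 + b^2)


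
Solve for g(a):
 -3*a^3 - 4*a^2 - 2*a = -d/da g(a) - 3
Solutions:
 g(a) = C1 + 3*a^4/4 + 4*a^3/3 + a^2 - 3*a


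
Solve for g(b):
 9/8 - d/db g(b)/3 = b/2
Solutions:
 g(b) = C1 - 3*b^2/4 + 27*b/8


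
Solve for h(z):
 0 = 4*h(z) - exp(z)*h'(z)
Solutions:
 h(z) = C1*exp(-4*exp(-z))


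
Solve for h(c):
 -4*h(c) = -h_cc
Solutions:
 h(c) = C1*exp(-2*c) + C2*exp(2*c)


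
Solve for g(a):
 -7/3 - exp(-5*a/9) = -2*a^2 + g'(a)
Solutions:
 g(a) = C1 + 2*a^3/3 - 7*a/3 + 9*exp(-5*a/9)/5


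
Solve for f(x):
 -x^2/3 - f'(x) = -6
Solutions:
 f(x) = C1 - x^3/9 + 6*x


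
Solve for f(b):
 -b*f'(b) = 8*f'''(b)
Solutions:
 f(b) = C1 + Integral(C2*airyai(-b/2) + C3*airybi(-b/2), b)


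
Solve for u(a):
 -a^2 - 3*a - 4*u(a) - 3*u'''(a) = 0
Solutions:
 u(a) = C3*exp(-6^(2/3)*a/3) - a^2/4 - 3*a/4 + (C1*sin(2^(2/3)*3^(1/6)*a/2) + C2*cos(2^(2/3)*3^(1/6)*a/2))*exp(6^(2/3)*a/6)


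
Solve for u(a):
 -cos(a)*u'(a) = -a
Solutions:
 u(a) = C1 + Integral(a/cos(a), a)


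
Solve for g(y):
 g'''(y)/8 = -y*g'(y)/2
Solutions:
 g(y) = C1 + Integral(C2*airyai(-2^(2/3)*y) + C3*airybi(-2^(2/3)*y), y)


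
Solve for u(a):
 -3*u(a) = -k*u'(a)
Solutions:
 u(a) = C1*exp(3*a/k)


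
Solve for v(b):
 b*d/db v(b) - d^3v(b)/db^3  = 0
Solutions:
 v(b) = C1 + Integral(C2*airyai(b) + C3*airybi(b), b)


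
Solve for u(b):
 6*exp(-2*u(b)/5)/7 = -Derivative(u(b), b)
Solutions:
 u(b) = 5*log(-sqrt(C1 - 6*b)) - 5*log(35) + 5*log(70)/2
 u(b) = 5*log(C1 - 6*b)/2 - 5*log(35) + 5*log(70)/2


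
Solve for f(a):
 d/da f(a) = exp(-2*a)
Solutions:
 f(a) = C1 - exp(-2*a)/2


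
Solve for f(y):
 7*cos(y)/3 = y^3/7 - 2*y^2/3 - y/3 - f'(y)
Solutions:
 f(y) = C1 + y^4/28 - 2*y^3/9 - y^2/6 - 7*sin(y)/3


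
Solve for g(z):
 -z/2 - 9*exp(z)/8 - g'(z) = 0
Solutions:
 g(z) = C1 - z^2/4 - 9*exp(z)/8


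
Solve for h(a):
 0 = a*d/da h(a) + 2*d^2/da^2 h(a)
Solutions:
 h(a) = C1 + C2*erf(a/2)


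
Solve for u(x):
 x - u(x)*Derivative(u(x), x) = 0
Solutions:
 u(x) = -sqrt(C1 + x^2)
 u(x) = sqrt(C1 + x^2)


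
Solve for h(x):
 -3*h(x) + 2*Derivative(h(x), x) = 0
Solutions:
 h(x) = C1*exp(3*x/2)


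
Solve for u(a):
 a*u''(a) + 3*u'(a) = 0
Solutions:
 u(a) = C1 + C2/a^2


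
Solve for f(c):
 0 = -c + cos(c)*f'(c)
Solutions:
 f(c) = C1 + Integral(c/cos(c), c)


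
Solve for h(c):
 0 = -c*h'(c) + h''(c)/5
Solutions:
 h(c) = C1 + C2*erfi(sqrt(10)*c/2)


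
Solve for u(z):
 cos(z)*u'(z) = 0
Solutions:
 u(z) = C1


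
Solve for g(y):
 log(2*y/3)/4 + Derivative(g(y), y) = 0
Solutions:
 g(y) = C1 - y*log(y)/4 - y*log(2)/4 + y/4 + y*log(3)/4


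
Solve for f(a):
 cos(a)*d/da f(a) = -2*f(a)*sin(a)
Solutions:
 f(a) = C1*cos(a)^2


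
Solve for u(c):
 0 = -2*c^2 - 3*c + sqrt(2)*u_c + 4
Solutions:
 u(c) = C1 + sqrt(2)*c^3/3 + 3*sqrt(2)*c^2/4 - 2*sqrt(2)*c


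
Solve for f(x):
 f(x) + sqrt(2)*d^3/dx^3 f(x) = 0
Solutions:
 f(x) = C3*exp(-2^(5/6)*x/2) + (C1*sin(2^(5/6)*sqrt(3)*x/4) + C2*cos(2^(5/6)*sqrt(3)*x/4))*exp(2^(5/6)*x/4)


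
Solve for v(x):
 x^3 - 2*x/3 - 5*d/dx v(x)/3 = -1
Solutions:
 v(x) = C1 + 3*x^4/20 - x^2/5 + 3*x/5


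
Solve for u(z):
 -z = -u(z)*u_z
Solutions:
 u(z) = -sqrt(C1 + z^2)
 u(z) = sqrt(C1 + z^2)


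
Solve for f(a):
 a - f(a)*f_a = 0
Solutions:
 f(a) = -sqrt(C1 + a^2)
 f(a) = sqrt(C1 + a^2)


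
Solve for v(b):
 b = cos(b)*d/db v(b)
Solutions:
 v(b) = C1 + Integral(b/cos(b), b)


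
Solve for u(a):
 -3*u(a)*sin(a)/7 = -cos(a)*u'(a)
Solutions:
 u(a) = C1/cos(a)^(3/7)


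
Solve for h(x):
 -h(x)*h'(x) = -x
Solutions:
 h(x) = -sqrt(C1 + x^2)
 h(x) = sqrt(C1 + x^2)


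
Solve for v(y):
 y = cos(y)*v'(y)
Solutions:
 v(y) = C1 + Integral(y/cos(y), y)


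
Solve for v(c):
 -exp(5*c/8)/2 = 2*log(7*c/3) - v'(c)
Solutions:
 v(c) = C1 + 2*c*log(c) + 2*c*(-log(3) - 1 + log(7)) + 4*exp(5*c/8)/5


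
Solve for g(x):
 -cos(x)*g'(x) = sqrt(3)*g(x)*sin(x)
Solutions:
 g(x) = C1*cos(x)^(sqrt(3))


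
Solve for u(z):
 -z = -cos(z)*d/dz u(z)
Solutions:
 u(z) = C1 + Integral(z/cos(z), z)


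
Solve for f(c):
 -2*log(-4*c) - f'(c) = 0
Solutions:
 f(c) = C1 - 2*c*log(-c) + 2*c*(1 - 2*log(2))


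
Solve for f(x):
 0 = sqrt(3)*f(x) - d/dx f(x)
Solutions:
 f(x) = C1*exp(sqrt(3)*x)


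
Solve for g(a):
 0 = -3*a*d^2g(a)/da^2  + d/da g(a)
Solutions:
 g(a) = C1 + C2*a^(4/3)


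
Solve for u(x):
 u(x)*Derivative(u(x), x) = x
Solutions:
 u(x) = -sqrt(C1 + x^2)
 u(x) = sqrt(C1 + x^2)


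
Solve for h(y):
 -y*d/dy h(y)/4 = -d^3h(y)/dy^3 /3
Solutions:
 h(y) = C1 + Integral(C2*airyai(6^(1/3)*y/2) + C3*airybi(6^(1/3)*y/2), y)


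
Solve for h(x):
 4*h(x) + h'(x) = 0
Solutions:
 h(x) = C1*exp(-4*x)


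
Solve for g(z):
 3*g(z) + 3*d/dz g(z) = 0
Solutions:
 g(z) = C1*exp(-z)


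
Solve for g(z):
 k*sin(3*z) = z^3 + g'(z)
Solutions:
 g(z) = C1 - k*cos(3*z)/3 - z^4/4


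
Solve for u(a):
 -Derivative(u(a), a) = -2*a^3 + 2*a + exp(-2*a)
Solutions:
 u(a) = C1 + a^4/2 - a^2 + exp(-2*a)/2


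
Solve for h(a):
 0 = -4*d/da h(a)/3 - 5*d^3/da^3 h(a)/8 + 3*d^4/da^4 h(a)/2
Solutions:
 h(a) = C1 + C2*exp(a*(-(144*sqrt(20986) + 20861)^(1/3) - 25/(144*sqrt(20986) + 20861)^(1/3) + 10)/72)*sin(sqrt(3)*a*(-(144*sqrt(20986) + 20861)^(1/3) + 25/(144*sqrt(20986) + 20861)^(1/3))/72) + C3*exp(a*(-(144*sqrt(20986) + 20861)^(1/3) - 25/(144*sqrt(20986) + 20861)^(1/3) + 10)/72)*cos(sqrt(3)*a*(-(144*sqrt(20986) + 20861)^(1/3) + 25/(144*sqrt(20986) + 20861)^(1/3))/72) + C4*exp(a*(25/(144*sqrt(20986) + 20861)^(1/3) + 5 + (144*sqrt(20986) + 20861)^(1/3))/36)


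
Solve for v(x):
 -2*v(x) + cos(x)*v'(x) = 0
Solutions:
 v(x) = C1*(sin(x) + 1)/(sin(x) - 1)


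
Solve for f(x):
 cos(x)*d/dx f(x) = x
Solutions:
 f(x) = C1 + Integral(x/cos(x), x)


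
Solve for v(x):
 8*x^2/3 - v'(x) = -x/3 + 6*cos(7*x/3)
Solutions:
 v(x) = C1 + 8*x^3/9 + x^2/6 - 18*sin(7*x/3)/7


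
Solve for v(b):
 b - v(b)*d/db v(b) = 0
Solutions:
 v(b) = -sqrt(C1 + b^2)
 v(b) = sqrt(C1 + b^2)


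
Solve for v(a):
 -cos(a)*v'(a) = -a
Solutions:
 v(a) = C1 + Integral(a/cos(a), a)


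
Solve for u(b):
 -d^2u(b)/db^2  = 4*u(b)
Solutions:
 u(b) = C1*sin(2*b) + C2*cos(2*b)


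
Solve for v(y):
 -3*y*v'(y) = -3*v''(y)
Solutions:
 v(y) = C1 + C2*erfi(sqrt(2)*y/2)


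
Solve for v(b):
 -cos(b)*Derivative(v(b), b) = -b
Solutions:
 v(b) = C1 + Integral(b/cos(b), b)


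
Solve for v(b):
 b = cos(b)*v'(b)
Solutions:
 v(b) = C1 + Integral(b/cos(b), b)


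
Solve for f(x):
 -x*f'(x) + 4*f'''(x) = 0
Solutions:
 f(x) = C1 + Integral(C2*airyai(2^(1/3)*x/2) + C3*airybi(2^(1/3)*x/2), x)


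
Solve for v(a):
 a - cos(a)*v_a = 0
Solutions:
 v(a) = C1 + Integral(a/cos(a), a)


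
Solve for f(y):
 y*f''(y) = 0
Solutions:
 f(y) = C1 + C2*y


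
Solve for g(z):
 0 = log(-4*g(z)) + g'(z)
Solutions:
 Integral(1/(log(-_y) + 2*log(2)), (_y, g(z))) = C1 - z


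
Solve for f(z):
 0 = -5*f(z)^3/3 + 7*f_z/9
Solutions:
 f(z) = -sqrt(14)*sqrt(-1/(C1 + 15*z))/2
 f(z) = sqrt(14)*sqrt(-1/(C1 + 15*z))/2


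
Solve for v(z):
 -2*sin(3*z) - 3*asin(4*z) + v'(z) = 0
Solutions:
 v(z) = C1 + 3*z*asin(4*z) + 3*sqrt(1 - 16*z^2)/4 - 2*cos(3*z)/3


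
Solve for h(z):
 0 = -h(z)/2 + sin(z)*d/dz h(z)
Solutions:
 h(z) = C1*(cos(z) - 1)^(1/4)/(cos(z) + 1)^(1/4)


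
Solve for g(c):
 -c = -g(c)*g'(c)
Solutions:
 g(c) = -sqrt(C1 + c^2)
 g(c) = sqrt(C1 + c^2)


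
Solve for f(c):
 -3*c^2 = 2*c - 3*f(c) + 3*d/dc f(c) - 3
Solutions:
 f(c) = C1*exp(c) + c^2 + 8*c/3 + 5/3


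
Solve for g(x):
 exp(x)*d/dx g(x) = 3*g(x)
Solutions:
 g(x) = C1*exp(-3*exp(-x))


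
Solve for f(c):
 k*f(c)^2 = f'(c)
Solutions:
 f(c) = -1/(C1 + c*k)


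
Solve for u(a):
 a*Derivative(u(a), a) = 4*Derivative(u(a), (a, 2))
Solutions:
 u(a) = C1 + C2*erfi(sqrt(2)*a/4)


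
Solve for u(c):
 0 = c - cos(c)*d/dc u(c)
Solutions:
 u(c) = C1 + Integral(c/cos(c), c)


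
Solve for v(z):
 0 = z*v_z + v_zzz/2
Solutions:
 v(z) = C1 + Integral(C2*airyai(-2^(1/3)*z) + C3*airybi(-2^(1/3)*z), z)


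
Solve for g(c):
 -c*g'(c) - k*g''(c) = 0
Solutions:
 g(c) = C1 + C2*sqrt(k)*erf(sqrt(2)*c*sqrt(1/k)/2)


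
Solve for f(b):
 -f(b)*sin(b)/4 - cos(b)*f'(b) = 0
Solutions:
 f(b) = C1*cos(b)^(1/4)


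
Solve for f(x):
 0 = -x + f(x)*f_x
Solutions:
 f(x) = -sqrt(C1 + x^2)
 f(x) = sqrt(C1 + x^2)


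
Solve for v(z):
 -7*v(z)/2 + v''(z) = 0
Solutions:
 v(z) = C1*exp(-sqrt(14)*z/2) + C2*exp(sqrt(14)*z/2)


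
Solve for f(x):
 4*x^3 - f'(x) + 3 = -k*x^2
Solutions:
 f(x) = C1 + k*x^3/3 + x^4 + 3*x


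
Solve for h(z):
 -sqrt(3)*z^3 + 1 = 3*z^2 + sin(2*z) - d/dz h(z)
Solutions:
 h(z) = C1 + sqrt(3)*z^4/4 + z^3 - z - cos(2*z)/2


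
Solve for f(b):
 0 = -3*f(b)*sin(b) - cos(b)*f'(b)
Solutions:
 f(b) = C1*cos(b)^3


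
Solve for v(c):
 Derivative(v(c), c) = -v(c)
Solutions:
 v(c) = C1*exp(-c)


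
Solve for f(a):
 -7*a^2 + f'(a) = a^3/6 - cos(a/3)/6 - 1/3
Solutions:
 f(a) = C1 + a^4/24 + 7*a^3/3 - a/3 - sin(a/3)/2


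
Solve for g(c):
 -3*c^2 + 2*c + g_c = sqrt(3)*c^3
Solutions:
 g(c) = C1 + sqrt(3)*c^4/4 + c^3 - c^2


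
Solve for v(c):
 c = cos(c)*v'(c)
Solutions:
 v(c) = C1 + Integral(c/cos(c), c)


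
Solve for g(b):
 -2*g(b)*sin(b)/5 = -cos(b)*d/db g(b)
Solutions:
 g(b) = C1/cos(b)^(2/5)


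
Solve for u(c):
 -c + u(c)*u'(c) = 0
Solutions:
 u(c) = -sqrt(C1 + c^2)
 u(c) = sqrt(C1 + c^2)


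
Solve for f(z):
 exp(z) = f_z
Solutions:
 f(z) = C1 + exp(z)


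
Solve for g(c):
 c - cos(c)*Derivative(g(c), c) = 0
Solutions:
 g(c) = C1 + Integral(c/cos(c), c)


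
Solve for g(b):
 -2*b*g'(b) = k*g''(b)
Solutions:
 g(b) = C1 + C2*sqrt(k)*erf(b*sqrt(1/k))


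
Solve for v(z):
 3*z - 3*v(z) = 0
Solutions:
 v(z) = z


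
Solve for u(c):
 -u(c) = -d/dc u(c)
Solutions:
 u(c) = C1*exp(c)


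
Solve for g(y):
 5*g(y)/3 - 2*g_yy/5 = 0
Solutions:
 g(y) = C1*exp(-5*sqrt(6)*y/6) + C2*exp(5*sqrt(6)*y/6)


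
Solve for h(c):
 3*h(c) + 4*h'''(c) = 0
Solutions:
 h(c) = C3*exp(-6^(1/3)*c/2) + (C1*sin(2^(1/3)*3^(5/6)*c/4) + C2*cos(2^(1/3)*3^(5/6)*c/4))*exp(6^(1/3)*c/4)


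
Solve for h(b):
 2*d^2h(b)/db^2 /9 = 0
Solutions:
 h(b) = C1 + C2*b


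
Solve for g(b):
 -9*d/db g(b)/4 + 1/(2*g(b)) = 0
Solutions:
 g(b) = -sqrt(C1 + 4*b)/3
 g(b) = sqrt(C1 + 4*b)/3


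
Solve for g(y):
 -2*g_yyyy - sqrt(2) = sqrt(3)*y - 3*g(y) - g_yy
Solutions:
 g(y) = C1*exp(-sqrt(6)*y/2) + C2*exp(sqrt(6)*y/2) + C3*sin(y) + C4*cos(y) + sqrt(3)*y/3 + sqrt(2)/3


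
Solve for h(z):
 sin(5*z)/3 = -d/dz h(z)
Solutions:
 h(z) = C1 + cos(5*z)/15


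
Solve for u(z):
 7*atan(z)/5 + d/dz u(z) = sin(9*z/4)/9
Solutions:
 u(z) = C1 - 7*z*atan(z)/5 + 7*log(z^2 + 1)/10 - 4*cos(9*z/4)/81


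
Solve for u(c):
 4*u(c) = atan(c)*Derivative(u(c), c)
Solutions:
 u(c) = C1*exp(4*Integral(1/atan(c), c))


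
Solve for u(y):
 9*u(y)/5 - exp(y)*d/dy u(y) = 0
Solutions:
 u(y) = C1*exp(-9*exp(-y)/5)


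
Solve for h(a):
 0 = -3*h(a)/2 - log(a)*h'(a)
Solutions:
 h(a) = C1*exp(-3*li(a)/2)


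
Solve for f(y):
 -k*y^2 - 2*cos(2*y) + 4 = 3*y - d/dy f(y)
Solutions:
 f(y) = C1 + k*y^3/3 + 3*y^2/2 - 4*y + sin(2*y)


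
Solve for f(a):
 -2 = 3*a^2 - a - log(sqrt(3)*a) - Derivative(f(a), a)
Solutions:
 f(a) = C1 + a^3 - a^2/2 - a*log(a) - a*log(3)/2 + 3*a


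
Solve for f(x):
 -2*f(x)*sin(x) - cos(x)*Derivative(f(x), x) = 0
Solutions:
 f(x) = C1*cos(x)^2


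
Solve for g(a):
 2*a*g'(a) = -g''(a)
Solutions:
 g(a) = C1 + C2*erf(a)


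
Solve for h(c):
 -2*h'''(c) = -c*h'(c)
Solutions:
 h(c) = C1 + Integral(C2*airyai(2^(2/3)*c/2) + C3*airybi(2^(2/3)*c/2), c)


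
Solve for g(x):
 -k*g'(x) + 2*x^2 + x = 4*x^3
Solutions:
 g(x) = C1 - x^4/k + 2*x^3/(3*k) + x^2/(2*k)


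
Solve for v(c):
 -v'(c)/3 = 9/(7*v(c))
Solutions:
 v(c) = -sqrt(C1 - 378*c)/7
 v(c) = sqrt(C1 - 378*c)/7


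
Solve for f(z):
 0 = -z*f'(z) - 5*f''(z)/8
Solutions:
 f(z) = C1 + C2*erf(2*sqrt(5)*z/5)


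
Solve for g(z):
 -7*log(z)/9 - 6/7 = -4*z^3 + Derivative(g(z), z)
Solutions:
 g(z) = C1 + z^4 - 7*z*log(z)/9 - 5*z/63


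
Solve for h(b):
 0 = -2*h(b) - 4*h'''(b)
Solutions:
 h(b) = C3*exp(-2^(2/3)*b/2) + (C1*sin(2^(2/3)*sqrt(3)*b/4) + C2*cos(2^(2/3)*sqrt(3)*b/4))*exp(2^(2/3)*b/4)


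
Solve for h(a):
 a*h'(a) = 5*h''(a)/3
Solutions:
 h(a) = C1 + C2*erfi(sqrt(30)*a/10)


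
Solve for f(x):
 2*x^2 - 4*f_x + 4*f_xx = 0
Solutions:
 f(x) = C1 + C2*exp(x) + x^3/6 + x^2/2 + x


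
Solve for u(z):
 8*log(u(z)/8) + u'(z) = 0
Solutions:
 -Integral(1/(-log(_y) + 3*log(2)), (_y, u(z)))/8 = C1 - z


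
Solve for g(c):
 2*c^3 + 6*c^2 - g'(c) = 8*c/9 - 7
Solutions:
 g(c) = C1 + c^4/2 + 2*c^3 - 4*c^2/9 + 7*c


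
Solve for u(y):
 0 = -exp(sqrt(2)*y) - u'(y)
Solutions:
 u(y) = C1 - sqrt(2)*exp(sqrt(2)*y)/2


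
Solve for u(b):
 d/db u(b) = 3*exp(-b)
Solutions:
 u(b) = C1 - 3*exp(-b)


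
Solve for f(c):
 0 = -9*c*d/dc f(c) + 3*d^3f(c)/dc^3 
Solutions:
 f(c) = C1 + Integral(C2*airyai(3^(1/3)*c) + C3*airybi(3^(1/3)*c), c)


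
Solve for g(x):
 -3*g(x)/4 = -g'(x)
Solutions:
 g(x) = C1*exp(3*x/4)


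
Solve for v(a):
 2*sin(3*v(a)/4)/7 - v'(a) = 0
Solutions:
 -2*a/7 + 2*log(cos(3*v(a)/4) - 1)/3 - 2*log(cos(3*v(a)/4) + 1)/3 = C1


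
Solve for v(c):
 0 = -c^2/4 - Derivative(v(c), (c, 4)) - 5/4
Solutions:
 v(c) = C1 + C2*c + C3*c^2 + C4*c^3 - c^6/1440 - 5*c^4/96


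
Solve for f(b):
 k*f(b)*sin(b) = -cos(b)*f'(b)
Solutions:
 f(b) = C1*exp(k*log(cos(b)))


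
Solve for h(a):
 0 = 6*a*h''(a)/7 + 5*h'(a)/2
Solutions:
 h(a) = C1 + C2/a^(23/12)


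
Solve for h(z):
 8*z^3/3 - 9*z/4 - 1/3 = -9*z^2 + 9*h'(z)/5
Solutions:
 h(z) = C1 + 10*z^4/27 + 5*z^3/3 - 5*z^2/8 - 5*z/27


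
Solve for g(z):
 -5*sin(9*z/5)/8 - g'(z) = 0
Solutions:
 g(z) = C1 + 25*cos(9*z/5)/72


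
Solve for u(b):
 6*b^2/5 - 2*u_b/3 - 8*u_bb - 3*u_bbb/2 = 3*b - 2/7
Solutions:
 u(b) = C1 + C2*exp(2*b*(-4 + sqrt(15))/3) + C3*exp(-2*b*(sqrt(15) + 4)/3) + 3*b^3/5 - 477*b^2/20 + 39531*b/70


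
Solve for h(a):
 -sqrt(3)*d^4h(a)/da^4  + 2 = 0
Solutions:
 h(a) = C1 + C2*a + C3*a^2 + C4*a^3 + sqrt(3)*a^4/36


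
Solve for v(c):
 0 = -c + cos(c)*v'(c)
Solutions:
 v(c) = C1 + Integral(c/cos(c), c)


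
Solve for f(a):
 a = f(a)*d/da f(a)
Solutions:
 f(a) = -sqrt(C1 + a^2)
 f(a) = sqrt(C1 + a^2)


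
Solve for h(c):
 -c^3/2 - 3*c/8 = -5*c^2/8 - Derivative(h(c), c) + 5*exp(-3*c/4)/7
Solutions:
 h(c) = C1 + c^4/8 - 5*c^3/24 + 3*c^2/16 - 20*exp(-3*c/4)/21


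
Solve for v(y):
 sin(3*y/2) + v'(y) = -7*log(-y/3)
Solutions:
 v(y) = C1 - 7*y*log(-y) + 7*y + 7*y*log(3) + 2*cos(3*y/2)/3


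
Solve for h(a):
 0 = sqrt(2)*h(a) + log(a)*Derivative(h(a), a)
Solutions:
 h(a) = C1*exp(-sqrt(2)*li(a))


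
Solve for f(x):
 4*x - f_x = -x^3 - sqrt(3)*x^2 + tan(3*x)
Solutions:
 f(x) = C1 + x^4/4 + sqrt(3)*x^3/3 + 2*x^2 + log(cos(3*x))/3


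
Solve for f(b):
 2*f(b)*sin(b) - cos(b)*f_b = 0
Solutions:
 f(b) = C1/cos(b)^2


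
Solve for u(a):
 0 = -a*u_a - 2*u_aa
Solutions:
 u(a) = C1 + C2*erf(a/2)


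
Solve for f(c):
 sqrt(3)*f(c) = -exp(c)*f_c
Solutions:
 f(c) = C1*exp(sqrt(3)*exp(-c))


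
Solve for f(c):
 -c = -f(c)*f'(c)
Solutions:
 f(c) = -sqrt(C1 + c^2)
 f(c) = sqrt(C1 + c^2)


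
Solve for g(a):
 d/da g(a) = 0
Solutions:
 g(a) = C1


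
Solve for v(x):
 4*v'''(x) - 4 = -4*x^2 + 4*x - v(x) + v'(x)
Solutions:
 v(x) = C1*exp(3^(1/3)*x*(3^(1/3)/(sqrt(78) + 9)^(1/3) + (sqrt(78) + 9)^(1/3))/12)*sin(3^(1/6)*x*(-3^(2/3)*(sqrt(78) + 9)^(1/3) + 3/(sqrt(78) + 9)^(1/3))/12) + C2*exp(3^(1/3)*x*(3^(1/3)/(sqrt(78) + 9)^(1/3) + (sqrt(78) + 9)^(1/3))/12)*cos(3^(1/6)*x*(-3^(2/3)*(sqrt(78) + 9)^(1/3) + 3/(sqrt(78) + 9)^(1/3))/12) + C3*exp(-3^(1/3)*x*(3^(1/3)/(sqrt(78) + 9)^(1/3) + (sqrt(78) + 9)^(1/3))/6) - 4*x^2 - 4*x


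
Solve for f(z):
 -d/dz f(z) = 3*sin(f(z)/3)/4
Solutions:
 3*z/4 + 3*log(cos(f(z)/3) - 1)/2 - 3*log(cos(f(z)/3) + 1)/2 = C1


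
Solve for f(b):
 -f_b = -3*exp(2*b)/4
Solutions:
 f(b) = C1 + 3*exp(2*b)/8


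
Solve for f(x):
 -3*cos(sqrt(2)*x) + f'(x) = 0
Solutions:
 f(x) = C1 + 3*sqrt(2)*sin(sqrt(2)*x)/2


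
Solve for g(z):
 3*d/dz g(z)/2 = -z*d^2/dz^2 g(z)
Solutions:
 g(z) = C1 + C2/sqrt(z)


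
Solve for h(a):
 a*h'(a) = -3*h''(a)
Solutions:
 h(a) = C1 + C2*erf(sqrt(6)*a/6)


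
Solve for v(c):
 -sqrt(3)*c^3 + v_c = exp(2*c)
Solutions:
 v(c) = C1 + sqrt(3)*c^4/4 + exp(2*c)/2


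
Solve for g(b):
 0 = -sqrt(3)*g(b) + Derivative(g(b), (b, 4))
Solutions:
 g(b) = C1*exp(-3^(1/8)*b) + C2*exp(3^(1/8)*b) + C3*sin(3^(1/8)*b) + C4*cos(3^(1/8)*b)


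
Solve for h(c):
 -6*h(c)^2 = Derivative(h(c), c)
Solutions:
 h(c) = 1/(C1 + 6*c)


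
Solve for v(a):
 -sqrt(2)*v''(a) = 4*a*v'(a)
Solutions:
 v(a) = C1 + C2*erf(2^(1/4)*a)


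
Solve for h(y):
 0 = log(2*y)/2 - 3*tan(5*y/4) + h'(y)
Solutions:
 h(y) = C1 - y*log(y)/2 - y*log(2)/2 + y/2 - 12*log(cos(5*y/4))/5


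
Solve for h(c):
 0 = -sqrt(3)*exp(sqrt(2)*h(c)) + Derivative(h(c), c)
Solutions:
 h(c) = sqrt(2)*(2*log(-1/(C1 + sqrt(3)*c)) - log(2))/4


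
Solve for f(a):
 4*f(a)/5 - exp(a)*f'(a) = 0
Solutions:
 f(a) = C1*exp(-4*exp(-a)/5)


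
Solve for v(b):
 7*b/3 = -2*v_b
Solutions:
 v(b) = C1 - 7*b^2/12


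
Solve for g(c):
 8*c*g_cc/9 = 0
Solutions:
 g(c) = C1 + C2*c


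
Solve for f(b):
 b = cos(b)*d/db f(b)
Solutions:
 f(b) = C1 + Integral(b/cos(b), b)


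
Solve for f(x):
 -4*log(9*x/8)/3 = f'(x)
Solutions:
 f(x) = C1 - 4*x*log(x)/3 - 8*x*log(3)/3 + 4*x/3 + 4*x*log(2)


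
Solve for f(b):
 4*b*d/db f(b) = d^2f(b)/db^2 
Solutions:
 f(b) = C1 + C2*erfi(sqrt(2)*b)


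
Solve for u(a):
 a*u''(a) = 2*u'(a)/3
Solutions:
 u(a) = C1 + C2*a^(5/3)


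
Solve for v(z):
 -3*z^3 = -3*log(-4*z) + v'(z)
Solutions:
 v(z) = C1 - 3*z^4/4 + 3*z*log(-z) + 3*z*(-1 + 2*log(2))


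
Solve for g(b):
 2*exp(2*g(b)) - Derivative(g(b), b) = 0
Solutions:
 g(b) = log(-sqrt(-1/(C1 + 2*b))) - log(2)/2
 g(b) = log(-1/(C1 + 2*b))/2 - log(2)/2


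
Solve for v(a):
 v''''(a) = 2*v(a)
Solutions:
 v(a) = C1*exp(-2^(1/4)*a) + C2*exp(2^(1/4)*a) + C3*sin(2^(1/4)*a) + C4*cos(2^(1/4)*a)


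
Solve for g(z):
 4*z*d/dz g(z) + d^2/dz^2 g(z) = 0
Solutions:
 g(z) = C1 + C2*erf(sqrt(2)*z)


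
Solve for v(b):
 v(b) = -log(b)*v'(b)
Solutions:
 v(b) = C1*exp(-li(b))


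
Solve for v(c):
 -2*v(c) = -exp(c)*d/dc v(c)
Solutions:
 v(c) = C1*exp(-2*exp(-c))


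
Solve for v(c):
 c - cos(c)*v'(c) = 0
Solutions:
 v(c) = C1 + Integral(c/cos(c), c)


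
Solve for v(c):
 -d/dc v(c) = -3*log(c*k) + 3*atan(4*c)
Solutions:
 v(c) = C1 + 3*c*log(c*k) - 3*c*atan(4*c) - 3*c + 3*log(16*c^2 + 1)/8


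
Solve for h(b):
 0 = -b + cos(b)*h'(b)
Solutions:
 h(b) = C1 + Integral(b/cos(b), b)


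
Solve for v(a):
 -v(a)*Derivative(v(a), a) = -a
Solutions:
 v(a) = -sqrt(C1 + a^2)
 v(a) = sqrt(C1 + a^2)


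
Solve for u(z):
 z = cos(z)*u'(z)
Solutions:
 u(z) = C1 + Integral(z/cos(z), z)


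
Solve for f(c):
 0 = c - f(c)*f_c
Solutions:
 f(c) = -sqrt(C1 + c^2)
 f(c) = sqrt(C1 + c^2)


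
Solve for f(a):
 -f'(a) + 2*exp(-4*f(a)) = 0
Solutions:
 f(a) = log(-I*(C1 + 8*a)^(1/4))
 f(a) = log(I*(C1 + 8*a)^(1/4))
 f(a) = log(-(C1 + 8*a)^(1/4))
 f(a) = log(C1 + 8*a)/4


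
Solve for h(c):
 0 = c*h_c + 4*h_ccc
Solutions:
 h(c) = C1 + Integral(C2*airyai(-2^(1/3)*c/2) + C3*airybi(-2^(1/3)*c/2), c)


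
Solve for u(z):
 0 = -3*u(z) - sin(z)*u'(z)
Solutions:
 u(z) = C1*(cos(z) + 1)^(3/2)/(cos(z) - 1)^(3/2)


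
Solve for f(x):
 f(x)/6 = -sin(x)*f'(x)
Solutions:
 f(x) = C1*(cos(x) + 1)^(1/12)/(cos(x) - 1)^(1/12)


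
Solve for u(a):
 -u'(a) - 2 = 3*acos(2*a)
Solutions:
 u(a) = C1 - 3*a*acos(2*a) - 2*a + 3*sqrt(1 - 4*a^2)/2


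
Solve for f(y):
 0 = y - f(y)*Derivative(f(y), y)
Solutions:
 f(y) = -sqrt(C1 + y^2)
 f(y) = sqrt(C1 + y^2)


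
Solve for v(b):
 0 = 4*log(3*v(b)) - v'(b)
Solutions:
 -Integral(1/(log(_y) + log(3)), (_y, v(b)))/4 = C1 - b


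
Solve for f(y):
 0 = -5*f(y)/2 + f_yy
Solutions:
 f(y) = C1*exp(-sqrt(10)*y/2) + C2*exp(sqrt(10)*y/2)


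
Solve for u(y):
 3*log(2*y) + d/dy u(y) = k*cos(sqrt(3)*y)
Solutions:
 u(y) = C1 + sqrt(3)*k*sin(sqrt(3)*y)/3 - 3*y*log(y) - 3*y*log(2) + 3*y


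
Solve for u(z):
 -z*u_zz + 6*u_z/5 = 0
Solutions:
 u(z) = C1 + C2*z^(11/5)


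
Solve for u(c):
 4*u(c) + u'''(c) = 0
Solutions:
 u(c) = C3*exp(-2^(2/3)*c) + (C1*sin(2^(2/3)*sqrt(3)*c/2) + C2*cos(2^(2/3)*sqrt(3)*c/2))*exp(2^(2/3)*c/2)


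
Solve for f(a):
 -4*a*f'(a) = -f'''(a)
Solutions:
 f(a) = C1 + Integral(C2*airyai(2^(2/3)*a) + C3*airybi(2^(2/3)*a), a)


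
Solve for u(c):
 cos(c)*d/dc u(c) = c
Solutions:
 u(c) = C1 + Integral(c/cos(c), c)


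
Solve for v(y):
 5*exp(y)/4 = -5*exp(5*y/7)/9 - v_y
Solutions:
 v(y) = C1 - 7*exp(5*y/7)/9 - 5*exp(y)/4


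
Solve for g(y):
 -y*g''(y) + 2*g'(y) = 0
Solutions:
 g(y) = C1 + C2*y^3


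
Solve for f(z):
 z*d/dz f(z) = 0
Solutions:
 f(z) = C1


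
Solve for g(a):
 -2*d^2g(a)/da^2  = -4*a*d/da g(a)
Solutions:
 g(a) = C1 + C2*erfi(a)


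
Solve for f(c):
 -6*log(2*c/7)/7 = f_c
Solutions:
 f(c) = C1 - 6*c*log(c)/7 - 6*c*log(2)/7 + 6*c/7 + 6*c*log(7)/7


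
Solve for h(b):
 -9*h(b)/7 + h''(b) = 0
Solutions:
 h(b) = C1*exp(-3*sqrt(7)*b/7) + C2*exp(3*sqrt(7)*b/7)


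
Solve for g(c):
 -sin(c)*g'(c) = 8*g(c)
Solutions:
 g(c) = C1*(cos(c)^4 + 4*cos(c)^3 + 6*cos(c)^2 + 4*cos(c) + 1)/(cos(c)^4 - 4*cos(c)^3 + 6*cos(c)^2 - 4*cos(c) + 1)


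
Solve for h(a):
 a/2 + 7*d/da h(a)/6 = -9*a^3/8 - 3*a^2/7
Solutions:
 h(a) = C1 - 27*a^4/112 - 6*a^3/49 - 3*a^2/14


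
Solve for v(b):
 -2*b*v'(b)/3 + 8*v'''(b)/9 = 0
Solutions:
 v(b) = C1 + Integral(C2*airyai(6^(1/3)*b/2) + C3*airybi(6^(1/3)*b/2), b)


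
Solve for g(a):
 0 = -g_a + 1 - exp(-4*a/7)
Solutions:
 g(a) = C1 + a + 7*exp(-4*a/7)/4


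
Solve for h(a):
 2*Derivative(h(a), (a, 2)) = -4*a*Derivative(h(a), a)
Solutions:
 h(a) = C1 + C2*erf(a)


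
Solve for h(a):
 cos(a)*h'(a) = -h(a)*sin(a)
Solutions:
 h(a) = C1*cos(a)


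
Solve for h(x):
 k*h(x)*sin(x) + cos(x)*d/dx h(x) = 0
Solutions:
 h(x) = C1*exp(k*log(cos(x)))


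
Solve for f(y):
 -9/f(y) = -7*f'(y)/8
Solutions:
 f(y) = -sqrt(C1 + 1008*y)/7
 f(y) = sqrt(C1 + 1008*y)/7


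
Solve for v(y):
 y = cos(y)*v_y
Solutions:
 v(y) = C1 + Integral(y/cos(y), y)


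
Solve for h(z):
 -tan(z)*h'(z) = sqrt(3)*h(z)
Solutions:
 h(z) = C1/sin(z)^(sqrt(3))


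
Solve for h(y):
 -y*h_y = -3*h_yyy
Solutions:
 h(y) = C1 + Integral(C2*airyai(3^(2/3)*y/3) + C3*airybi(3^(2/3)*y/3), y)


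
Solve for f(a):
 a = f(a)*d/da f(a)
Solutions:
 f(a) = -sqrt(C1 + a^2)
 f(a) = sqrt(C1 + a^2)


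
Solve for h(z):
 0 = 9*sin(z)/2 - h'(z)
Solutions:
 h(z) = C1 - 9*cos(z)/2


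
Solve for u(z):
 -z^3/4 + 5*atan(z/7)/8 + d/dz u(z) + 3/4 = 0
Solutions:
 u(z) = C1 + z^4/16 - 5*z*atan(z/7)/8 - 3*z/4 + 35*log(z^2 + 49)/16


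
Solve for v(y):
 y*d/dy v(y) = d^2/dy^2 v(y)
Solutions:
 v(y) = C1 + C2*erfi(sqrt(2)*y/2)


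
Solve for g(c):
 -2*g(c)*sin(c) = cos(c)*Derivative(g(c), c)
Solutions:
 g(c) = C1*cos(c)^2


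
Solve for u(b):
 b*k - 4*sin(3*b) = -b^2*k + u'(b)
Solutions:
 u(b) = C1 + b^3*k/3 + b^2*k/2 + 4*cos(3*b)/3


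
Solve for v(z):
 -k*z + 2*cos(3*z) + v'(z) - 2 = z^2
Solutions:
 v(z) = C1 + k*z^2/2 + z^3/3 + 2*z - 2*sin(3*z)/3


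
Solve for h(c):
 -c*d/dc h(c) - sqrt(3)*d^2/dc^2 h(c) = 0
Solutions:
 h(c) = C1 + C2*erf(sqrt(2)*3^(3/4)*c/6)


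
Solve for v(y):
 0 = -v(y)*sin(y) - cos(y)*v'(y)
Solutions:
 v(y) = C1*cos(y)


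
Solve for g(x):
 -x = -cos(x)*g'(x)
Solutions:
 g(x) = C1 + Integral(x/cos(x), x)


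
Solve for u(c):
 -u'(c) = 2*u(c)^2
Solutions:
 u(c) = 1/(C1 + 2*c)


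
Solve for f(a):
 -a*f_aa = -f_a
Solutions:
 f(a) = C1 + C2*a^2


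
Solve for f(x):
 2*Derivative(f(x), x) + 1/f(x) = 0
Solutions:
 f(x) = -sqrt(C1 - x)
 f(x) = sqrt(C1 - x)


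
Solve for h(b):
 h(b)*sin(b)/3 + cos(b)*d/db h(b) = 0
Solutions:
 h(b) = C1*cos(b)^(1/3)


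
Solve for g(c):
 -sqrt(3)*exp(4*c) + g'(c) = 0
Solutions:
 g(c) = C1 + sqrt(3)*exp(4*c)/4


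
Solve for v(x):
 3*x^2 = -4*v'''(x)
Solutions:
 v(x) = C1 + C2*x + C3*x^2 - x^5/80


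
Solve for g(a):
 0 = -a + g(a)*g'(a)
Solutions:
 g(a) = -sqrt(C1 + a^2)
 g(a) = sqrt(C1 + a^2)


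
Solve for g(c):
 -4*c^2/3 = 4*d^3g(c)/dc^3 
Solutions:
 g(c) = C1 + C2*c + C3*c^2 - c^5/180


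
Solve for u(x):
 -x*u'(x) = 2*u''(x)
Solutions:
 u(x) = C1 + C2*erf(x/2)


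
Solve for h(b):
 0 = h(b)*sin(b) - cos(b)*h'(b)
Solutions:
 h(b) = C1/cos(b)


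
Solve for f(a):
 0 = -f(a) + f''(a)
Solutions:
 f(a) = C1*exp(-a) + C2*exp(a)


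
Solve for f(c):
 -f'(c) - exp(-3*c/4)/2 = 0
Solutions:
 f(c) = C1 + 2*exp(-3*c/4)/3


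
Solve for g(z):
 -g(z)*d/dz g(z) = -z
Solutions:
 g(z) = -sqrt(C1 + z^2)
 g(z) = sqrt(C1 + z^2)


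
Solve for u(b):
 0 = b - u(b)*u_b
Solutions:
 u(b) = -sqrt(C1 + b^2)
 u(b) = sqrt(C1 + b^2)


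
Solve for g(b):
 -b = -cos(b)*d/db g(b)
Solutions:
 g(b) = C1 + Integral(b/cos(b), b)


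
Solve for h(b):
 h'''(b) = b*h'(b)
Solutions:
 h(b) = C1 + Integral(C2*airyai(b) + C3*airybi(b), b)


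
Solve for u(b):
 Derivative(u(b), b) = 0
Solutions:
 u(b) = C1


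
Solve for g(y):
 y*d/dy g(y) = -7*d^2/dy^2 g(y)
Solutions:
 g(y) = C1 + C2*erf(sqrt(14)*y/14)


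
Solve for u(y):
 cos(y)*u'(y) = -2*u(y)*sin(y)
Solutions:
 u(y) = C1*cos(y)^2


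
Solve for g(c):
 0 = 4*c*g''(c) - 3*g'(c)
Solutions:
 g(c) = C1 + C2*c^(7/4)


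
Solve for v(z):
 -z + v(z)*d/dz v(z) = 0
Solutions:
 v(z) = -sqrt(C1 + z^2)
 v(z) = sqrt(C1 + z^2)


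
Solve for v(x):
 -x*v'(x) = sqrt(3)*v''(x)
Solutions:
 v(x) = C1 + C2*erf(sqrt(2)*3^(3/4)*x/6)


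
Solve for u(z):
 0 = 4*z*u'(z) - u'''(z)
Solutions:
 u(z) = C1 + Integral(C2*airyai(2^(2/3)*z) + C3*airybi(2^(2/3)*z), z)


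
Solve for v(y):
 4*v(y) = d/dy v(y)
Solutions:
 v(y) = C1*exp(4*y)


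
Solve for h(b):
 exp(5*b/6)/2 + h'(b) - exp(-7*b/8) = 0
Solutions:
 h(b) = C1 - 3*exp(5*b/6)/5 - 8*exp(-7*b/8)/7


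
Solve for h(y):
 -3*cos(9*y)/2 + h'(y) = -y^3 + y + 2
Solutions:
 h(y) = C1 - y^4/4 + y^2/2 + 2*y + sin(9*y)/6


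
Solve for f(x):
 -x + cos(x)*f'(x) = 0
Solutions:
 f(x) = C1 + Integral(x/cos(x), x)


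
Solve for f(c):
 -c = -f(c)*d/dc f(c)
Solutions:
 f(c) = -sqrt(C1 + c^2)
 f(c) = sqrt(C1 + c^2)


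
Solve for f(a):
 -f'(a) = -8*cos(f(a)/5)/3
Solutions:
 -8*a/3 - 5*log(sin(f(a)/5) - 1)/2 + 5*log(sin(f(a)/5) + 1)/2 = C1


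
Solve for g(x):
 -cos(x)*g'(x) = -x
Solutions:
 g(x) = C1 + Integral(x/cos(x), x)


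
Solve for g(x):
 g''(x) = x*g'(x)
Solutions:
 g(x) = C1 + C2*erfi(sqrt(2)*x/2)


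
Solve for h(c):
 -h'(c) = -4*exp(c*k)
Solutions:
 h(c) = C1 + 4*exp(c*k)/k


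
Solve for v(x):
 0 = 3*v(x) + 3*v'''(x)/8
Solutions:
 v(x) = C3*exp(-2*x) + (C1*sin(sqrt(3)*x) + C2*cos(sqrt(3)*x))*exp(x)


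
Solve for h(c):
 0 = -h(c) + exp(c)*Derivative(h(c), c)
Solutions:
 h(c) = C1*exp(-exp(-c))


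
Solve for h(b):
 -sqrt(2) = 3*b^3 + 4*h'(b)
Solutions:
 h(b) = C1 - 3*b^4/16 - sqrt(2)*b/4


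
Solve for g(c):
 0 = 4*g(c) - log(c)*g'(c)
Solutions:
 g(c) = C1*exp(4*li(c))


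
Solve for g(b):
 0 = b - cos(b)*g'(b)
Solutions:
 g(b) = C1 + Integral(b/cos(b), b)


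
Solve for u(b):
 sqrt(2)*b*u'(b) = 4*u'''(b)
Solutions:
 u(b) = C1 + Integral(C2*airyai(sqrt(2)*b/2) + C3*airybi(sqrt(2)*b/2), b)


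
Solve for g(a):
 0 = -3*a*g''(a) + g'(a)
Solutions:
 g(a) = C1 + C2*a^(4/3)


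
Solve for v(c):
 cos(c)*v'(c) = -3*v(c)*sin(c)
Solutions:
 v(c) = C1*cos(c)^3


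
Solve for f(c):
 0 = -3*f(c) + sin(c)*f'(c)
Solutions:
 f(c) = C1*(cos(c) - 1)^(3/2)/(cos(c) + 1)^(3/2)


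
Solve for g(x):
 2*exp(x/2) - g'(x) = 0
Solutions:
 g(x) = C1 + 4*exp(x/2)


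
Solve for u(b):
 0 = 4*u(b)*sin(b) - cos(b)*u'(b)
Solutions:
 u(b) = C1/cos(b)^4


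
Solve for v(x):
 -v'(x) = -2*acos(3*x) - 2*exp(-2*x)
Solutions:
 v(x) = C1 + 2*x*acos(3*x) - 2*sqrt(1 - 9*x^2)/3 - exp(-2*x)


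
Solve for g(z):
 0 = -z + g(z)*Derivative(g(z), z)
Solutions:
 g(z) = -sqrt(C1 + z^2)
 g(z) = sqrt(C1 + z^2)


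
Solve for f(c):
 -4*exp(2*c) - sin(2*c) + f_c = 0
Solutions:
 f(c) = C1 + 2*exp(2*c) - cos(2*c)/2


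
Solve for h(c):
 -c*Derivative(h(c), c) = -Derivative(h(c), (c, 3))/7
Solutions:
 h(c) = C1 + Integral(C2*airyai(7^(1/3)*c) + C3*airybi(7^(1/3)*c), c)


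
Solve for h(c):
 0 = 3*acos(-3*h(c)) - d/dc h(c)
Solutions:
 Integral(1/acos(-3*_y), (_y, h(c))) = C1 + 3*c


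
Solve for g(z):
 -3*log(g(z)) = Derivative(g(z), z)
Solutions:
 li(g(z)) = C1 - 3*z


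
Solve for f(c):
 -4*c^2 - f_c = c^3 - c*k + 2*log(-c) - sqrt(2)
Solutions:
 f(c) = C1 - c^4/4 - 4*c^3/3 + c^2*k/2 - 2*c*log(-c) + c*(sqrt(2) + 2)


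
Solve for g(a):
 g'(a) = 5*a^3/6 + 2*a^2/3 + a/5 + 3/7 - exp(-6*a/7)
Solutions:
 g(a) = C1 + 5*a^4/24 + 2*a^3/9 + a^2/10 + 3*a/7 + 7*exp(-6*a/7)/6


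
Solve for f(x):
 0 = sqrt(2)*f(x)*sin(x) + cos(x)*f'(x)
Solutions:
 f(x) = C1*cos(x)^(sqrt(2))


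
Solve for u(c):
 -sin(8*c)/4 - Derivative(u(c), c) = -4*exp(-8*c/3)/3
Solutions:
 u(c) = C1 + cos(8*c)/32 - exp(-8*c/3)/2


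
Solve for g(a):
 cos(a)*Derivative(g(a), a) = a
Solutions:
 g(a) = C1 + Integral(a/cos(a), a)


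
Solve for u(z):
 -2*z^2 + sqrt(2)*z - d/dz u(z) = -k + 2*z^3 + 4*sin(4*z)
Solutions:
 u(z) = C1 + k*z - z^4/2 - 2*z^3/3 + sqrt(2)*z^2/2 + cos(4*z)


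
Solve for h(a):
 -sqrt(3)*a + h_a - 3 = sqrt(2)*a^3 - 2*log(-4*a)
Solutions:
 h(a) = C1 + sqrt(2)*a^4/4 + sqrt(3)*a^2/2 - 2*a*log(-a) + a*(5 - 4*log(2))


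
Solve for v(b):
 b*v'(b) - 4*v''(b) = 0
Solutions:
 v(b) = C1 + C2*erfi(sqrt(2)*b/4)


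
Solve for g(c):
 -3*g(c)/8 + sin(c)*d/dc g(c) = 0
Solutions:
 g(c) = C1*(cos(c) - 1)^(3/16)/(cos(c) + 1)^(3/16)


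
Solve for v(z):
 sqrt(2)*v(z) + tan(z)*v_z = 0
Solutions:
 v(z) = C1/sin(z)^(sqrt(2))


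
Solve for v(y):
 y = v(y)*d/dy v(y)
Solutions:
 v(y) = -sqrt(C1 + y^2)
 v(y) = sqrt(C1 + y^2)


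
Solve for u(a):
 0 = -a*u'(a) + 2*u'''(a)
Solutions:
 u(a) = C1 + Integral(C2*airyai(2^(2/3)*a/2) + C3*airybi(2^(2/3)*a/2), a)


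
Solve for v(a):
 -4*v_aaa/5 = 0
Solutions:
 v(a) = C1 + C2*a + C3*a^2


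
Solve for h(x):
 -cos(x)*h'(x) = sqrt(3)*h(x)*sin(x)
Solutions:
 h(x) = C1*cos(x)^(sqrt(3))


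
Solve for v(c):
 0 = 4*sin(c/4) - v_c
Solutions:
 v(c) = C1 - 16*cos(c/4)


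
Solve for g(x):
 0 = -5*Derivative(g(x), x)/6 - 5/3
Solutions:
 g(x) = C1 - 2*x


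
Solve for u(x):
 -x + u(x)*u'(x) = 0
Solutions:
 u(x) = -sqrt(C1 + x^2)
 u(x) = sqrt(C1 + x^2)


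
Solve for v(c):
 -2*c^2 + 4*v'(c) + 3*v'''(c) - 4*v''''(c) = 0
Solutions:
 v(c) = C1 + C2*exp(c*(-(8*sqrt(17) + 33)^(1/3) - 1/(8*sqrt(17) + 33)^(1/3) + 2)/8)*sin(sqrt(3)*c*(-(8*sqrt(17) + 33)^(1/3) + (8*sqrt(17) + 33)^(-1/3))/8) + C3*exp(c*(-(8*sqrt(17) + 33)^(1/3) - 1/(8*sqrt(17) + 33)^(1/3) + 2)/8)*cos(sqrt(3)*c*(-(8*sqrt(17) + 33)^(1/3) + (8*sqrt(17) + 33)^(-1/3))/8) + C4*exp(c*((8*sqrt(17) + 33)^(-1/3) + 1 + (8*sqrt(17) + 33)^(1/3))/4) + c^3/6 - 3*c/4


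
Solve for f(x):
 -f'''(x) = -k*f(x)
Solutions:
 f(x) = C1*exp(k^(1/3)*x) + C2*exp(k^(1/3)*x*(-1 + sqrt(3)*I)/2) + C3*exp(-k^(1/3)*x*(1 + sqrt(3)*I)/2)


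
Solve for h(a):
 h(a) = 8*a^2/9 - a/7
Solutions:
 h(a) = a*(56*a - 9)/63


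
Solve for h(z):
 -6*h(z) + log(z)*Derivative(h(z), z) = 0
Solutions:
 h(z) = C1*exp(6*li(z))


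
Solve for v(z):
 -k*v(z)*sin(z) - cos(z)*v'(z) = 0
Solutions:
 v(z) = C1*exp(k*log(cos(z)))
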